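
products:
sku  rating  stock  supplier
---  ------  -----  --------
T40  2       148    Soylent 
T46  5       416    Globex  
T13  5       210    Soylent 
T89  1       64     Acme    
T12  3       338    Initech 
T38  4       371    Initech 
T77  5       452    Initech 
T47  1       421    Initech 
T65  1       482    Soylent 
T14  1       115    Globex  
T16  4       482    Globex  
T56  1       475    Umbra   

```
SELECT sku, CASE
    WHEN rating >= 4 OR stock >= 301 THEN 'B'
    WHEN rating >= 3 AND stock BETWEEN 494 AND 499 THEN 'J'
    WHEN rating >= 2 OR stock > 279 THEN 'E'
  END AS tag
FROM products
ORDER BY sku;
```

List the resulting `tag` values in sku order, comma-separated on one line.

B, B, NULL, B, B, E, B, B, B, B, B, NULL

sku=T12: rating >= 4 OR stock >= 301 → B
sku=T13: rating >= 4 OR stock >= 301 → B
sku=T14: (no match → NULL) → NULL
sku=T16: rating >= 4 OR stock >= 301 → B
sku=T38: rating >= 4 OR stock >= 301 → B
sku=T40: rating >= 2 OR stock > 279 → E
sku=T46: rating >= 4 OR stock >= 301 → B
sku=T47: rating >= 4 OR stock >= 301 → B
sku=T56: rating >= 4 OR stock >= 301 → B
sku=T65: rating >= 4 OR stock >= 301 → B
sku=T77: rating >= 4 OR stock >= 301 → B
sku=T89: (no match → NULL) → NULL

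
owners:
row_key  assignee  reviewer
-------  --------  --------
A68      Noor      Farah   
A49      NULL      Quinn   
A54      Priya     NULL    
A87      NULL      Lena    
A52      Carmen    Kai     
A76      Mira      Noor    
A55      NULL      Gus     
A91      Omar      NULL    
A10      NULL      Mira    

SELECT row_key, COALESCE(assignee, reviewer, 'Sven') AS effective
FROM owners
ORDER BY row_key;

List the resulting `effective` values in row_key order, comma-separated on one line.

row_key=A10: assignee=NULL, reviewer=Mira → Mira
row_key=A49: assignee=NULL, reviewer=Quinn → Quinn
row_key=A52: assignee=Carmen → Carmen
row_key=A54: assignee=Priya → Priya
row_key=A55: assignee=NULL, reviewer=Gus → Gus
row_key=A68: assignee=Noor → Noor
row_key=A76: assignee=Mira → Mira
row_key=A87: assignee=NULL, reviewer=Lena → Lena
row_key=A91: assignee=Omar → Omar

Mira, Quinn, Carmen, Priya, Gus, Noor, Mira, Lena, Omar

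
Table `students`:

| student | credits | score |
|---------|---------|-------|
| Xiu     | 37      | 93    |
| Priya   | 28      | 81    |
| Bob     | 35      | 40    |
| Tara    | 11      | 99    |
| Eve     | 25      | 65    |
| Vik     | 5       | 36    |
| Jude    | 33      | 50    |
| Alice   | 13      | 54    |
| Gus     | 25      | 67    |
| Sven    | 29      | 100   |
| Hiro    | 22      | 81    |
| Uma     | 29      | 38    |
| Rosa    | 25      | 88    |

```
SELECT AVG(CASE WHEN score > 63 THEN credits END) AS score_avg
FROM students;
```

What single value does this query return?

student=Xiu: ✓ → 37
student=Priya: ✓ → 28
student=Bob: ✗
student=Tara: ✓ → 11
student=Eve: ✓ → 25
student=Vik: ✗
student=Jude: ✗
student=Alice: ✗
student=Gus: ✓ → 25
student=Sven: ✓ → 29
student=Hiro: ✓ → 22
student=Uma: ✗
student=Rosa: ✓ → 25
score_avg = (37 + 28 + 11 + 25 + 25 + 29 + 22 + 25) / 8 = 25.25

25.25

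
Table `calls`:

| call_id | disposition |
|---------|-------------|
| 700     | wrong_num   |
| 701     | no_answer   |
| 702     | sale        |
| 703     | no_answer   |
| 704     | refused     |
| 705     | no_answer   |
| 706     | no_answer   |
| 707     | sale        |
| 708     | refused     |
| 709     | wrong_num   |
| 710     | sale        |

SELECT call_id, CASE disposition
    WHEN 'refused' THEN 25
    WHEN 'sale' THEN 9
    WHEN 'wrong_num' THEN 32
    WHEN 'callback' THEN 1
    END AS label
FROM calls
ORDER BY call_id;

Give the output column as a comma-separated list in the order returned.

call_id=700: disposition='wrong_num' → 32
call_id=701: (no match → NULL) → NULL
call_id=702: disposition='sale' → 9
call_id=703: (no match → NULL) → NULL
call_id=704: disposition='refused' → 25
call_id=705: (no match → NULL) → NULL
call_id=706: (no match → NULL) → NULL
call_id=707: disposition='sale' → 9
call_id=708: disposition='refused' → 25
call_id=709: disposition='wrong_num' → 32
call_id=710: disposition='sale' → 9

32, NULL, 9, NULL, 25, NULL, NULL, 9, 25, 32, 9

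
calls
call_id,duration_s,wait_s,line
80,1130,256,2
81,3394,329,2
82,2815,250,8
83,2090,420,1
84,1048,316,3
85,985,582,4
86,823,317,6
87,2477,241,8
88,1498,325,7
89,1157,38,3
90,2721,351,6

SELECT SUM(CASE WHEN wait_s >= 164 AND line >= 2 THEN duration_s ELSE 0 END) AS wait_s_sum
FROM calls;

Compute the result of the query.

call_id=80: ✓ → 1130
call_id=81: ✓ → 3394
call_id=82: ✓ → 2815
call_id=83: ✗
call_id=84: ✓ → 1048
call_id=85: ✓ → 985
call_id=86: ✓ → 823
call_id=87: ✓ → 2477
call_id=88: ✓ → 1498
call_id=89: ✗
call_id=90: ✓ → 2721
wait_s_sum = 1130 + 3394 + 2815 + 1048 + 985 + 823 + 2477 + 1498 + 2721 = 16891

16891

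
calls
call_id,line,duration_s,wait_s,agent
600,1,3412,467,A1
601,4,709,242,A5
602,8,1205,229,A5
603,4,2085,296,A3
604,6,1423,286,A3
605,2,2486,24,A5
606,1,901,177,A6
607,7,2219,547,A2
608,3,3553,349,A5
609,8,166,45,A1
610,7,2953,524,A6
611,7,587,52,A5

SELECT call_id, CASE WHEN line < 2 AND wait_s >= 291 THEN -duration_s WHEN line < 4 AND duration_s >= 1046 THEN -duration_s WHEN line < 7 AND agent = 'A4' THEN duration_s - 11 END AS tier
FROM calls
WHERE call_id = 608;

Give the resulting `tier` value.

-3553

call_id = 608: line=3, duration_s=3553, wait_s=349, agent=A5.
line < 2 AND wait_s >= 291 → false
line < 4 AND duration_s >= 1046 → true → -3553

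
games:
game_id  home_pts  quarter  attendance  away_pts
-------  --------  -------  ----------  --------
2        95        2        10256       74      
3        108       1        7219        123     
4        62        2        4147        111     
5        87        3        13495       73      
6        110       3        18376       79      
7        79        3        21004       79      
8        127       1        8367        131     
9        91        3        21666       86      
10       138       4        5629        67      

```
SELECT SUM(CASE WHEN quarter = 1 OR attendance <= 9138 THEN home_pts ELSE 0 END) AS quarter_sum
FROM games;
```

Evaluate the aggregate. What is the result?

435

game_id=2: ✗
game_id=3: ✓ → 108
game_id=4: ✓ → 62
game_id=5: ✗
game_id=6: ✗
game_id=7: ✗
game_id=8: ✓ → 127
game_id=9: ✗
game_id=10: ✓ → 138
quarter_sum = 108 + 62 + 127 + 138 = 435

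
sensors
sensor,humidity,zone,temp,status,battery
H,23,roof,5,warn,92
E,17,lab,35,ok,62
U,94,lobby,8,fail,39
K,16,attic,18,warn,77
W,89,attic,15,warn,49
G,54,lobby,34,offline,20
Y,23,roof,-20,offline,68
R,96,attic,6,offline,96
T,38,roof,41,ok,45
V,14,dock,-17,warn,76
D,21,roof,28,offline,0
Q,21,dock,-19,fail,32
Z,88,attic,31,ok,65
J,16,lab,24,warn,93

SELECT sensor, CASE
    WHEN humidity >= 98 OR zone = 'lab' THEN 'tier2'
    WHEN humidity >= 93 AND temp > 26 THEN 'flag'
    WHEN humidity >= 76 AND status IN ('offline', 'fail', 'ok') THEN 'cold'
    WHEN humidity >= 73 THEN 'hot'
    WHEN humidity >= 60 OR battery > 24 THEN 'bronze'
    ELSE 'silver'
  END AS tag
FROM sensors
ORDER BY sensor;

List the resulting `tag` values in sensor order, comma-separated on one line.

sensor=D: ELSE → silver
sensor=E: humidity >= 98 OR zone = 'lab' → tier2
sensor=G: ELSE → silver
sensor=H: humidity >= 60 OR battery > 24 → bronze
sensor=J: humidity >= 98 OR zone = 'lab' → tier2
sensor=K: humidity >= 60 OR battery > 24 → bronze
sensor=Q: humidity >= 60 OR battery > 24 → bronze
sensor=R: humidity >= 76 AND status IN ('offline', 'fail', 'ok') → cold
sensor=T: humidity >= 60 OR battery > 24 → bronze
sensor=U: humidity >= 76 AND status IN ('offline', 'fail', 'ok') → cold
sensor=V: humidity >= 60 OR battery > 24 → bronze
sensor=W: humidity >= 73 → hot
sensor=Y: humidity >= 60 OR battery > 24 → bronze
sensor=Z: humidity >= 76 AND status IN ('offline', 'fail', 'ok') → cold

silver, tier2, silver, bronze, tier2, bronze, bronze, cold, bronze, cold, bronze, hot, bronze, cold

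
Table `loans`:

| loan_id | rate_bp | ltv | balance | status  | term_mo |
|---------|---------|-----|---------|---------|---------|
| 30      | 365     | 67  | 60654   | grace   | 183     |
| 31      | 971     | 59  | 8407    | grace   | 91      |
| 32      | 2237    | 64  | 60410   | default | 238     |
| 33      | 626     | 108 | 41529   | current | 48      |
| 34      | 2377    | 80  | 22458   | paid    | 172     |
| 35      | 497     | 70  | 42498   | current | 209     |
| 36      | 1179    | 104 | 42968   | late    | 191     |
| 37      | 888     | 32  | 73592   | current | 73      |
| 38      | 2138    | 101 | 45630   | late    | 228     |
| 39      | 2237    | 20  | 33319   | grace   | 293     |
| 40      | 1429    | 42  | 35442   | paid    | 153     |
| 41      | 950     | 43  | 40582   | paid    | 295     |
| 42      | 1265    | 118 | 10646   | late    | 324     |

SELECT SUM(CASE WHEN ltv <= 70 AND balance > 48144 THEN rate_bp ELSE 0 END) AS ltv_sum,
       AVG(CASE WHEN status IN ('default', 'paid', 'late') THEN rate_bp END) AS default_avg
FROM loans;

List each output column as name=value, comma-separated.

ltv_sum=3490, default_avg=1653.5714285714

[ltv_sum: ltv <= 70 AND balance > 48144]
loan_id=30: ✓ → 365
loan_id=31: ✗
loan_id=32: ✓ → 2237
loan_id=33: ✗
loan_id=34: ✗
loan_id=35: ✗
loan_id=36: ✗
loan_id=37: ✓ → 888
loan_id=38: ✗
loan_id=39: ✗
loan_id=40: ✗
loan_id=41: ✗
loan_id=42: ✗
ltv_sum = 365 + 2237 + 888 = 3490
—
[default_avg: status IN ('default', 'paid', 'late')]
loan_id=30: ✗
loan_id=31: ✗
loan_id=32: ✓ → 2237
loan_id=33: ✗
loan_id=34: ✓ → 2377
loan_id=35: ✗
loan_id=36: ✓ → 1179
loan_id=37: ✗
loan_id=38: ✓ → 2138
loan_id=39: ✗
loan_id=40: ✓ → 1429
loan_id=41: ✓ → 950
loan_id=42: ✓ → 1265
default_avg = (2237 + 2377 + 1179 + 2138 + 1429 + 950 + 1265) / 7 = 1653.5714285714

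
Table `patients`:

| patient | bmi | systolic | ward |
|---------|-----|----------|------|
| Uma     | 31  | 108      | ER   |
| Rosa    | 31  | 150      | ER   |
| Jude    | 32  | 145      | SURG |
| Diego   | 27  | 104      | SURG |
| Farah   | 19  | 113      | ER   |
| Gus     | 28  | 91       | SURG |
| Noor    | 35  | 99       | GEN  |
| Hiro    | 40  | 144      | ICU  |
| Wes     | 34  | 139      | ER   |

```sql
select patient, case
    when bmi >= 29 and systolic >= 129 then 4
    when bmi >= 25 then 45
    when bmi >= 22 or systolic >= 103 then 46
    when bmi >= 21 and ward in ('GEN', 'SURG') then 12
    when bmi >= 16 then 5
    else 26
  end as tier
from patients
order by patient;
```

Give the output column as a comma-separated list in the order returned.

45, 46, 45, 4, 4, 45, 4, 45, 4

patient=Diego: bmi >= 25 → 45
patient=Farah: bmi >= 22 or systolic >= 103 → 46
patient=Gus: bmi >= 25 → 45
patient=Hiro: bmi >= 29 and systolic >= 129 → 4
patient=Jude: bmi >= 29 and systolic >= 129 → 4
patient=Noor: bmi >= 25 → 45
patient=Rosa: bmi >= 29 and systolic >= 129 → 4
patient=Uma: bmi >= 25 → 45
patient=Wes: bmi >= 29 and systolic >= 129 → 4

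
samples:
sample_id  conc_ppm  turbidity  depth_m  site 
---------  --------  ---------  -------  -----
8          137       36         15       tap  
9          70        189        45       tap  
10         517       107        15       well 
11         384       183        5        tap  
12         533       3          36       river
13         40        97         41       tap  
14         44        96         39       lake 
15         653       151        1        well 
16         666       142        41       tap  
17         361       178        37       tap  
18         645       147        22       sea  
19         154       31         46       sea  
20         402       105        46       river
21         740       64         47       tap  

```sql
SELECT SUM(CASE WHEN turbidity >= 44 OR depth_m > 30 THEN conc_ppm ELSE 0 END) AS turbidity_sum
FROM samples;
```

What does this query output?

5209

sample_id=8: ✗
sample_id=9: ✓ → 70
sample_id=10: ✓ → 517
sample_id=11: ✓ → 384
sample_id=12: ✓ → 533
sample_id=13: ✓ → 40
sample_id=14: ✓ → 44
sample_id=15: ✓ → 653
sample_id=16: ✓ → 666
sample_id=17: ✓ → 361
sample_id=18: ✓ → 645
sample_id=19: ✓ → 154
sample_id=20: ✓ → 402
sample_id=21: ✓ → 740
turbidity_sum = 70 + 517 + 384 + 533 + 40 + 44 + 653 + 666 + 361 + 645 + 154 + 402 + 740 = 5209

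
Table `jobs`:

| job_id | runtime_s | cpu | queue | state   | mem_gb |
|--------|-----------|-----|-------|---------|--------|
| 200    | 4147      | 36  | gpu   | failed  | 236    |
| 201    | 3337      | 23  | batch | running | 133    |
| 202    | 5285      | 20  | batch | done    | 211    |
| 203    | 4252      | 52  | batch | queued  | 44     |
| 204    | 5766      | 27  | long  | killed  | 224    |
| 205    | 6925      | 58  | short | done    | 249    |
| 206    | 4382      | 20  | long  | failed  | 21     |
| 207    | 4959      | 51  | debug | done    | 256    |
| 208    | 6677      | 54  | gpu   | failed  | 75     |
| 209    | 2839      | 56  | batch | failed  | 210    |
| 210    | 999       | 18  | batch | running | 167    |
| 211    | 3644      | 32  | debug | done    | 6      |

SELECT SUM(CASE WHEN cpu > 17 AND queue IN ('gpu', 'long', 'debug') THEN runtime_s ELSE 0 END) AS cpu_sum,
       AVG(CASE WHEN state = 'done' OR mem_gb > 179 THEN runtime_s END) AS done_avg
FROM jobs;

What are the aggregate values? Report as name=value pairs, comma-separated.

[cpu_sum: cpu > 17 AND queue IN ('gpu', 'long', 'debug')]
job_id=200: ✓ → 4147
job_id=201: ✗
job_id=202: ✗
job_id=203: ✗
job_id=204: ✓ → 5766
job_id=205: ✗
job_id=206: ✓ → 4382
job_id=207: ✓ → 4959
job_id=208: ✓ → 6677
job_id=209: ✗
job_id=210: ✗
job_id=211: ✓ → 3644
cpu_sum = 4147 + 5766 + 4382 + 4959 + 6677 + 3644 = 29575
—
[done_avg: state = 'done' OR mem_gb > 179]
job_id=200: ✓ → 4147
job_id=201: ✗
job_id=202: ✓ → 5285
job_id=203: ✗
job_id=204: ✓ → 5766
job_id=205: ✓ → 6925
job_id=206: ✗
job_id=207: ✓ → 4959
job_id=208: ✗
job_id=209: ✓ → 2839
job_id=210: ✗
job_id=211: ✓ → 3644
done_avg = (4147 + 5285 + 5766 + 6925 + 4959 + 2839 + 3644) / 7 = 4795

cpu_sum=29575, done_avg=4795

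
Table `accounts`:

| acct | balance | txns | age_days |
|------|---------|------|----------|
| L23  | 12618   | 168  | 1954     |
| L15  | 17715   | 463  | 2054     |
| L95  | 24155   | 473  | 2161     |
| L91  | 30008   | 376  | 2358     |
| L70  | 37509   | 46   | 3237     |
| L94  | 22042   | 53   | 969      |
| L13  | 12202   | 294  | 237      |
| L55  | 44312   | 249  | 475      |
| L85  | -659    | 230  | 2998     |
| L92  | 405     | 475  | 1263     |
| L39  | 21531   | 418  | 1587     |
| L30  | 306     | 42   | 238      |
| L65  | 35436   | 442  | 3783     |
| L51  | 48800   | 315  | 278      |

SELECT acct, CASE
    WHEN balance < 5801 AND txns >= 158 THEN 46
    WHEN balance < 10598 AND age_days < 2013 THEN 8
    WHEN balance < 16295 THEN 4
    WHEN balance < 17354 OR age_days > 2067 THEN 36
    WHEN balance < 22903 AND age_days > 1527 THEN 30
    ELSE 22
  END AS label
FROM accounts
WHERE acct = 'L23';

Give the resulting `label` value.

acct = L23: balance=12618, txns=168, age_days=1954.
balance < 5801 AND txns >= 158 → false
balance < 10598 AND age_days < 2013 → false
balance < 16295 → true → 4

4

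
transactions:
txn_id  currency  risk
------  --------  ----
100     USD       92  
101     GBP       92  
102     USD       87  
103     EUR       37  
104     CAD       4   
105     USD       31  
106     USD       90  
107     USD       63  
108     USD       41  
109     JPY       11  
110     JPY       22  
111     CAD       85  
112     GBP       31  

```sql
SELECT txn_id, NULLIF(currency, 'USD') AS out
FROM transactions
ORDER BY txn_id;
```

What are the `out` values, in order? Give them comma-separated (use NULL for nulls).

txn_id=100: currency=USD vs USD: equal → NULL
txn_id=101: currency=GBP vs USD: differ → GBP
txn_id=102: currency=USD vs USD: equal → NULL
txn_id=103: currency=EUR vs USD: differ → EUR
txn_id=104: currency=CAD vs USD: differ → CAD
txn_id=105: currency=USD vs USD: equal → NULL
txn_id=106: currency=USD vs USD: equal → NULL
txn_id=107: currency=USD vs USD: equal → NULL
txn_id=108: currency=USD vs USD: equal → NULL
txn_id=109: currency=JPY vs USD: differ → JPY
txn_id=110: currency=JPY vs USD: differ → JPY
txn_id=111: currency=CAD vs USD: differ → CAD
txn_id=112: currency=GBP vs USD: differ → GBP

NULL, GBP, NULL, EUR, CAD, NULL, NULL, NULL, NULL, JPY, JPY, CAD, GBP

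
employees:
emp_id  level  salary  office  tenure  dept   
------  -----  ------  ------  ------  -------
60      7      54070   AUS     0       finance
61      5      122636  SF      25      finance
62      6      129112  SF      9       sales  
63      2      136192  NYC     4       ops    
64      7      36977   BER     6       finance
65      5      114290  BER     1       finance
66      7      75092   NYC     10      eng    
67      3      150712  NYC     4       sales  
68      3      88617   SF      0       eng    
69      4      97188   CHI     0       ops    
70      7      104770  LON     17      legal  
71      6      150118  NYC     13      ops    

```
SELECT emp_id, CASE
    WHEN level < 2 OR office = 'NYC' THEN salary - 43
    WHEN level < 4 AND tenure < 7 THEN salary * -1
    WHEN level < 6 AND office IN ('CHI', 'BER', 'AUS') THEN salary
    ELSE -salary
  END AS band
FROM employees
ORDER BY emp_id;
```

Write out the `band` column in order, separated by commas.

emp_id=60: ELSE → -54070
emp_id=61: ELSE → -122636
emp_id=62: ELSE → -129112
emp_id=63: level < 2 OR office = 'NYC' → 136149
emp_id=64: ELSE → -36977
emp_id=65: level < 6 AND office IN ('CHI', 'BER', 'AUS') → 114290
emp_id=66: level < 2 OR office = 'NYC' → 75049
emp_id=67: level < 2 OR office = 'NYC' → 150669
emp_id=68: level < 4 AND tenure < 7 → -88617
emp_id=69: level < 6 AND office IN ('CHI', 'BER', 'AUS') → 97188
emp_id=70: ELSE → -104770
emp_id=71: level < 2 OR office = 'NYC' → 150075

-54070, -122636, -129112, 136149, -36977, 114290, 75049, 150669, -88617, 97188, -104770, 150075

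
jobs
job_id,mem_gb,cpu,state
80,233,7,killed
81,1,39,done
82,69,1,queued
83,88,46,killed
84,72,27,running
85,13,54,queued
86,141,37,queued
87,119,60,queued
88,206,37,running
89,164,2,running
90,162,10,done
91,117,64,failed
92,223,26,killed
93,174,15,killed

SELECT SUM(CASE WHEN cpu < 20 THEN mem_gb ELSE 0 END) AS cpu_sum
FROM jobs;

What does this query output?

job_id=80: ✓ → 233
job_id=81: ✗
job_id=82: ✓ → 69
job_id=83: ✗
job_id=84: ✗
job_id=85: ✗
job_id=86: ✗
job_id=87: ✗
job_id=88: ✗
job_id=89: ✓ → 164
job_id=90: ✓ → 162
job_id=91: ✗
job_id=92: ✗
job_id=93: ✓ → 174
cpu_sum = 233 + 69 + 164 + 162 + 174 = 802

802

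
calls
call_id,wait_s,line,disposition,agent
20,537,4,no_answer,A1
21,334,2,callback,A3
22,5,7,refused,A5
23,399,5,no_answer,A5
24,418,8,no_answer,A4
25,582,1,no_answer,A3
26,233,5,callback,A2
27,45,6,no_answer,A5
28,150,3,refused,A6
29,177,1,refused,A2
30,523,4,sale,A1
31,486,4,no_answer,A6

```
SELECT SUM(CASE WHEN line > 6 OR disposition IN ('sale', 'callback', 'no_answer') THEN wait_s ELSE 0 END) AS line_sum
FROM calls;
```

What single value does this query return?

3562

call_id=20: ✓ → 537
call_id=21: ✓ → 334
call_id=22: ✓ → 5
call_id=23: ✓ → 399
call_id=24: ✓ → 418
call_id=25: ✓ → 582
call_id=26: ✓ → 233
call_id=27: ✓ → 45
call_id=28: ✗
call_id=29: ✗
call_id=30: ✓ → 523
call_id=31: ✓ → 486
line_sum = 537 + 334 + 5 + 399 + 418 + 582 + 233 + 45 + 523 + 486 = 3562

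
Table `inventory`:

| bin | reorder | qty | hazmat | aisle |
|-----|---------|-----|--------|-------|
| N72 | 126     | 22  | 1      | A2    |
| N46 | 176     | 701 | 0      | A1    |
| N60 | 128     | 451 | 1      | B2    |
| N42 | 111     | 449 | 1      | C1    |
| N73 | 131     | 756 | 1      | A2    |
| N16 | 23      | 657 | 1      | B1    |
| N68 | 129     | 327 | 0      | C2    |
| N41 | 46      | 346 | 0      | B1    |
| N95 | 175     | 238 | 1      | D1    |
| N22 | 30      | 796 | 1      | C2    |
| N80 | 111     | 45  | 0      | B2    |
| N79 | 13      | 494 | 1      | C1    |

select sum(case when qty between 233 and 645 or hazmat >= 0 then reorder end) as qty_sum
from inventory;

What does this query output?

bin=N72: ✓ → 126
bin=N46: ✓ → 176
bin=N60: ✓ → 128
bin=N42: ✓ → 111
bin=N73: ✓ → 131
bin=N16: ✓ → 23
bin=N68: ✓ → 129
bin=N41: ✓ → 46
bin=N95: ✓ → 175
bin=N22: ✓ → 30
bin=N80: ✓ → 111
bin=N79: ✓ → 13
qty_sum = 126 + 176 + 128 + 111 + 131 + 23 + 129 + 46 + 175 + 30 + 111 + 13 = 1199

1199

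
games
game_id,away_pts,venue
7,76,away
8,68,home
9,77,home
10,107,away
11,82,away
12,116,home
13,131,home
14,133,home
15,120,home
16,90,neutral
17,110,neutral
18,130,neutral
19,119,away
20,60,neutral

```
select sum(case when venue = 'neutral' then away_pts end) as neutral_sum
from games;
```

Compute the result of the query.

390

game_id=7: ✗
game_id=8: ✗
game_id=9: ✗
game_id=10: ✗
game_id=11: ✗
game_id=12: ✗
game_id=13: ✗
game_id=14: ✗
game_id=15: ✗
game_id=16: ✓ → 90
game_id=17: ✓ → 110
game_id=18: ✓ → 130
game_id=19: ✗
game_id=20: ✓ → 60
neutral_sum = 90 + 110 + 130 + 60 = 390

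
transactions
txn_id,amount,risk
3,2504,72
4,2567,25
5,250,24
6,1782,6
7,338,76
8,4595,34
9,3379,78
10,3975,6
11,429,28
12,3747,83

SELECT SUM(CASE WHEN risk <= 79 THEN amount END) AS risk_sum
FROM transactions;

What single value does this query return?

19819

txn_id=3: ✓ → 2504
txn_id=4: ✓ → 2567
txn_id=5: ✓ → 250
txn_id=6: ✓ → 1782
txn_id=7: ✓ → 338
txn_id=8: ✓ → 4595
txn_id=9: ✓ → 3379
txn_id=10: ✓ → 3975
txn_id=11: ✓ → 429
txn_id=12: ✗
risk_sum = 2504 + 2567 + 250 + 1782 + 338 + 4595 + 3379 + 3975 + 429 = 19819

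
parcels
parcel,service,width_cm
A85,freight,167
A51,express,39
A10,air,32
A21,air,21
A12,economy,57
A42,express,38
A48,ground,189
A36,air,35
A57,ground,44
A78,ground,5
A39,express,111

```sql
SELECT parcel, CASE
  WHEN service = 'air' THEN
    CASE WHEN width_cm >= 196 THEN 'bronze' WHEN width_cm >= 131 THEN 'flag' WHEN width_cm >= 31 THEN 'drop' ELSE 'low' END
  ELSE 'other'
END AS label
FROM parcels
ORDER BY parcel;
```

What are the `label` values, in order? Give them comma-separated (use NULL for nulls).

drop, other, low, drop, other, other, other, other, other, other, other

parcel=A10: service='air' → inner[width_cm >= 31] → drop
parcel=A12: service='economy' → outer ELSE → other
parcel=A21: service='air' → inner[ELSE] → low
parcel=A36: service='air' → inner[width_cm >= 31] → drop
parcel=A39: service='express' → outer ELSE → other
parcel=A42: service='express' → outer ELSE → other
parcel=A48: service='ground' → outer ELSE → other
parcel=A51: service='express' → outer ELSE → other
parcel=A57: service='ground' → outer ELSE → other
parcel=A78: service='ground' → outer ELSE → other
parcel=A85: service='freight' → outer ELSE → other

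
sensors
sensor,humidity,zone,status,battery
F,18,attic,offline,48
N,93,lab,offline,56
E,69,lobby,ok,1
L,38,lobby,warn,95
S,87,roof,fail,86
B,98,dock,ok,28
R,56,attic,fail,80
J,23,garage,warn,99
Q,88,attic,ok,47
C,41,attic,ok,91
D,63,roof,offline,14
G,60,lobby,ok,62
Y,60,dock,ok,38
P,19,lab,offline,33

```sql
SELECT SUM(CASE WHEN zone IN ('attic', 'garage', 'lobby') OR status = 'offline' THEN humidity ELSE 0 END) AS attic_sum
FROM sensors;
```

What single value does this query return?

568

sensor=F: ✓ → 18
sensor=N: ✓ → 93
sensor=E: ✓ → 69
sensor=L: ✓ → 38
sensor=S: ✗
sensor=B: ✗
sensor=R: ✓ → 56
sensor=J: ✓ → 23
sensor=Q: ✓ → 88
sensor=C: ✓ → 41
sensor=D: ✓ → 63
sensor=G: ✓ → 60
sensor=Y: ✗
sensor=P: ✓ → 19
attic_sum = 18 + 93 + 69 + 38 + 56 + 23 + 88 + 41 + 63 + 60 + 19 = 568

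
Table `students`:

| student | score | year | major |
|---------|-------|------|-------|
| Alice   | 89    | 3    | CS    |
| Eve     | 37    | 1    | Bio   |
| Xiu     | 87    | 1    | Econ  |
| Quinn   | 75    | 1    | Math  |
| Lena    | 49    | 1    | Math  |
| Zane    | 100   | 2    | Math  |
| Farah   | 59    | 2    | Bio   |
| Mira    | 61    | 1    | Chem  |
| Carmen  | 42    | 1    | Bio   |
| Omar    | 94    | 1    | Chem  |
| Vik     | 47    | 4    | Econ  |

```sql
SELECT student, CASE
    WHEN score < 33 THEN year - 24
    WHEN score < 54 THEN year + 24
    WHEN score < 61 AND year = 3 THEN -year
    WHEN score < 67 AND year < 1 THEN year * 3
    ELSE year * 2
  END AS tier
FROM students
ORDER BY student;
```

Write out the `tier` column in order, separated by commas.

student=Alice: ELSE → 6
student=Carmen: score < 54 → 25
student=Eve: score < 54 → 25
student=Farah: ELSE → 4
student=Lena: score < 54 → 25
student=Mira: ELSE → 2
student=Omar: ELSE → 2
student=Quinn: ELSE → 2
student=Vik: score < 54 → 28
student=Xiu: ELSE → 2
student=Zane: ELSE → 4

6, 25, 25, 4, 25, 2, 2, 2, 28, 2, 4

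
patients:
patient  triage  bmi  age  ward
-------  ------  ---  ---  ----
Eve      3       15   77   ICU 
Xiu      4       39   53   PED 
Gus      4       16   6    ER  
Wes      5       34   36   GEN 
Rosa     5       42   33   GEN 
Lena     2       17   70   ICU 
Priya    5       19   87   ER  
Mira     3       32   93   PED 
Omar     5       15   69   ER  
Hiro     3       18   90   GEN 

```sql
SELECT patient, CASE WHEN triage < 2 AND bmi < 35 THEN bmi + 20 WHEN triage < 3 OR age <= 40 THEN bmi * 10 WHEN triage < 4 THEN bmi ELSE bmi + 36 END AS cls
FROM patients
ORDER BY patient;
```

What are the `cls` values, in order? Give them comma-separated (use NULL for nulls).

15, 160, 18, 170, 32, 51, 55, 420, 340, 75

patient=Eve: triage < 4 → 15
patient=Gus: triage < 3 OR age <= 40 → 160
patient=Hiro: triage < 4 → 18
patient=Lena: triage < 3 OR age <= 40 → 170
patient=Mira: triage < 4 → 32
patient=Omar: ELSE → 51
patient=Priya: ELSE → 55
patient=Rosa: triage < 3 OR age <= 40 → 420
patient=Wes: triage < 3 OR age <= 40 → 340
patient=Xiu: ELSE → 75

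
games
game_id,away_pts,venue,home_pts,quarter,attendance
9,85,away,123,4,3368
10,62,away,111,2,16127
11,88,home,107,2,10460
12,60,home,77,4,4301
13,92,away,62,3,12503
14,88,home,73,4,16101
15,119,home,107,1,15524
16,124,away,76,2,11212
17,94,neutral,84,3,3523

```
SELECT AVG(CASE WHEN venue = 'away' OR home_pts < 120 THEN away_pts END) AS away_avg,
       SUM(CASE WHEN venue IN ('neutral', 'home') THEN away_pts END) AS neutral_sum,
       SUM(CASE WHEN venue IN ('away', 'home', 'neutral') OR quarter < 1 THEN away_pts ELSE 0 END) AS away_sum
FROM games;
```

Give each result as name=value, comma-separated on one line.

[away_avg: venue = 'away' OR home_pts < 120]
game_id=9: ✓ → 85
game_id=10: ✓ → 62
game_id=11: ✓ → 88
game_id=12: ✓ → 60
game_id=13: ✓ → 92
game_id=14: ✓ → 88
game_id=15: ✓ → 119
game_id=16: ✓ → 124
game_id=17: ✓ → 94
away_avg = (85 + 62 + 88 + 60 + 92 + 88 + 119 + 124 + 94) / 9 = 90.2222222222
—
[neutral_sum: venue IN ('neutral', 'home')]
game_id=9: ✗
game_id=10: ✗
game_id=11: ✓ → 88
game_id=12: ✓ → 60
game_id=13: ✗
game_id=14: ✓ → 88
game_id=15: ✓ → 119
game_id=16: ✗
game_id=17: ✓ → 94
neutral_sum = 88 + 60 + 88 + 119 + 94 = 449
—
[away_sum: venue IN ('away', 'home', 'neutral') OR quarter < 1]
game_id=9: ✓ → 85
game_id=10: ✓ → 62
game_id=11: ✓ → 88
game_id=12: ✓ → 60
game_id=13: ✓ → 92
game_id=14: ✓ → 88
game_id=15: ✓ → 119
game_id=16: ✓ → 124
game_id=17: ✓ → 94
away_sum = 85 + 62 + 88 + 60 + 92 + 88 + 119 + 124 + 94 = 812

away_avg=90.2222222222, neutral_sum=449, away_sum=812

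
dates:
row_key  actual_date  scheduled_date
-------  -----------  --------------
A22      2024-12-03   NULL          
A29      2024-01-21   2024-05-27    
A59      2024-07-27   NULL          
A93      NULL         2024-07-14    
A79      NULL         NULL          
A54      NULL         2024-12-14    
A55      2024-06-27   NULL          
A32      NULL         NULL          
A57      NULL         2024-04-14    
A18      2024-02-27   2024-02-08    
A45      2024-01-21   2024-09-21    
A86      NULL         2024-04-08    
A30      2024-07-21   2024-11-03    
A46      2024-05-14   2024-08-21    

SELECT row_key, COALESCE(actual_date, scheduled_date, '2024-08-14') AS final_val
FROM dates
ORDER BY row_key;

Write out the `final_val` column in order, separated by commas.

row_key=A18: actual_date=2024-02-27 → 2024-02-27
row_key=A22: actual_date=2024-12-03 → 2024-12-03
row_key=A29: actual_date=2024-01-21 → 2024-01-21
row_key=A30: actual_date=2024-07-21 → 2024-07-21
row_key=A32: actual_date=NULL, scheduled_date=NULL, → literal 2024-08-14 → 2024-08-14
row_key=A45: actual_date=2024-01-21 → 2024-01-21
row_key=A46: actual_date=2024-05-14 → 2024-05-14
row_key=A54: actual_date=NULL, scheduled_date=2024-12-14 → 2024-12-14
row_key=A55: actual_date=2024-06-27 → 2024-06-27
row_key=A57: actual_date=NULL, scheduled_date=2024-04-14 → 2024-04-14
row_key=A59: actual_date=2024-07-27 → 2024-07-27
row_key=A79: actual_date=NULL, scheduled_date=NULL, → literal 2024-08-14 → 2024-08-14
row_key=A86: actual_date=NULL, scheduled_date=2024-04-08 → 2024-04-08
row_key=A93: actual_date=NULL, scheduled_date=2024-07-14 → 2024-07-14

2024-02-27, 2024-12-03, 2024-01-21, 2024-07-21, 2024-08-14, 2024-01-21, 2024-05-14, 2024-12-14, 2024-06-27, 2024-04-14, 2024-07-27, 2024-08-14, 2024-04-08, 2024-07-14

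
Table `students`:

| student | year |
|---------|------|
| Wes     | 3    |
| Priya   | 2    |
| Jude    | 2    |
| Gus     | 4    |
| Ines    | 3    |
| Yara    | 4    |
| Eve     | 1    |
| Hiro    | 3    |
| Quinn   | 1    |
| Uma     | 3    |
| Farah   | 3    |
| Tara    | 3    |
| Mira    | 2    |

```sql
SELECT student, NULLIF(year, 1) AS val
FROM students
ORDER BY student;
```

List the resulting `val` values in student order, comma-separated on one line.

student=Eve: year=1 vs 1: equal → NULL
student=Farah: year=3 vs 1: differ → 3
student=Gus: year=4 vs 1: differ → 4
student=Hiro: year=3 vs 1: differ → 3
student=Ines: year=3 vs 1: differ → 3
student=Jude: year=2 vs 1: differ → 2
student=Mira: year=2 vs 1: differ → 2
student=Priya: year=2 vs 1: differ → 2
student=Quinn: year=1 vs 1: equal → NULL
student=Tara: year=3 vs 1: differ → 3
student=Uma: year=3 vs 1: differ → 3
student=Wes: year=3 vs 1: differ → 3
student=Yara: year=4 vs 1: differ → 4

NULL, 3, 4, 3, 3, 2, 2, 2, NULL, 3, 3, 3, 4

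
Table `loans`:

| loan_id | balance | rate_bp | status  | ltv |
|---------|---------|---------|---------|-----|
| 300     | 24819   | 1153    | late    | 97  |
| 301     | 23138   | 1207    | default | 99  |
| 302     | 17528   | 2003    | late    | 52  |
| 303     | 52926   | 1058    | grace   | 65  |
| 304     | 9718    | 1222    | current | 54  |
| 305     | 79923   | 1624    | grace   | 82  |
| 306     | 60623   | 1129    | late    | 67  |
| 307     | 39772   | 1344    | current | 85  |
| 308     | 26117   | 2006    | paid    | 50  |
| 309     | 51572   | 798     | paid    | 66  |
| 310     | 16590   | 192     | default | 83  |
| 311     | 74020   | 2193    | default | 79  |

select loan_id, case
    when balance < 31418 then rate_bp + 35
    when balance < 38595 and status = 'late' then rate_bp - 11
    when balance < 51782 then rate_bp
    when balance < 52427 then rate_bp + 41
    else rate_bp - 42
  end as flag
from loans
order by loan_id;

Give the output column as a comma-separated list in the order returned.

loan_id=300: balance < 31418 → 1188
loan_id=301: balance < 31418 → 1242
loan_id=302: balance < 31418 → 2038
loan_id=303: ELSE → 1016
loan_id=304: balance < 31418 → 1257
loan_id=305: ELSE → 1582
loan_id=306: ELSE → 1087
loan_id=307: balance < 51782 → 1344
loan_id=308: balance < 31418 → 2041
loan_id=309: balance < 51782 → 798
loan_id=310: balance < 31418 → 227
loan_id=311: ELSE → 2151

1188, 1242, 2038, 1016, 1257, 1582, 1087, 1344, 2041, 798, 227, 2151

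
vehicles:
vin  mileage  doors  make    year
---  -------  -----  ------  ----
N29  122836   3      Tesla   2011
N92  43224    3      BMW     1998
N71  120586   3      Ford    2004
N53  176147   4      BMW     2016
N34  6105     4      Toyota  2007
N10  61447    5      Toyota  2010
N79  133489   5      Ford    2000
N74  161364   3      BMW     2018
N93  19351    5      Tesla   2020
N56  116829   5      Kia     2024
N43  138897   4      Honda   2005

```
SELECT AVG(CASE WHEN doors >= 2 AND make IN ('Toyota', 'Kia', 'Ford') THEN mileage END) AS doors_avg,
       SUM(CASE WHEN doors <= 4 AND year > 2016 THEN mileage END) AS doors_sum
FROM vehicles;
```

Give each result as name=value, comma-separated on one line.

doors_avg=87691.2, doors_sum=161364

[doors_avg: doors >= 2 AND make IN ('Toyota', 'Kia', 'Ford')]
vin=N29: ✗
vin=N92: ✗
vin=N71: ✓ → 120586
vin=N53: ✗
vin=N34: ✓ → 6105
vin=N10: ✓ → 61447
vin=N79: ✓ → 133489
vin=N74: ✗
vin=N93: ✗
vin=N56: ✓ → 116829
vin=N43: ✗
doors_avg = (120586 + 6105 + 61447 + 133489 + 116829) / 5 = 87691.2
—
[doors_sum: doors <= 4 AND year > 2016]
vin=N29: ✗
vin=N92: ✗
vin=N71: ✗
vin=N53: ✗
vin=N34: ✗
vin=N10: ✗
vin=N79: ✗
vin=N74: ✓ → 161364
vin=N93: ✗
vin=N56: ✗
vin=N43: ✗
doors_sum = 161364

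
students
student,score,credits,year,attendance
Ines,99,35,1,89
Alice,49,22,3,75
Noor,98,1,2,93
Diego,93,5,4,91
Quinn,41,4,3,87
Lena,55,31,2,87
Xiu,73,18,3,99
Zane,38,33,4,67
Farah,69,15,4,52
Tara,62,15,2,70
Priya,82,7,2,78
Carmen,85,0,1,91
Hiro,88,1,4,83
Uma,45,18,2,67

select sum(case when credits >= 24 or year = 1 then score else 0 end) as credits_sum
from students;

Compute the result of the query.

277

student=Ines: ✓ → 99
student=Alice: ✗
student=Noor: ✗
student=Diego: ✗
student=Quinn: ✗
student=Lena: ✓ → 55
student=Xiu: ✗
student=Zane: ✓ → 38
student=Farah: ✗
student=Tara: ✗
student=Priya: ✗
student=Carmen: ✓ → 85
student=Hiro: ✗
student=Uma: ✗
credits_sum = 99 + 55 + 38 + 85 = 277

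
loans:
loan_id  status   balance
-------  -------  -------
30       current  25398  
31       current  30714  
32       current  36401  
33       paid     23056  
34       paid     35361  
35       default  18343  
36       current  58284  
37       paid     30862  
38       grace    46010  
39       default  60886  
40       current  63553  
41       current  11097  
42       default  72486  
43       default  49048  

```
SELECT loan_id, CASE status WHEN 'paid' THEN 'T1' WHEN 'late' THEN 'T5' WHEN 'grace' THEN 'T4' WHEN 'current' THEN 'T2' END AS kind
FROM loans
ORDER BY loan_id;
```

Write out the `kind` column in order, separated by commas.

T2, T2, T2, T1, T1, NULL, T2, T1, T4, NULL, T2, T2, NULL, NULL

loan_id=30: status='current' → T2
loan_id=31: status='current' → T2
loan_id=32: status='current' → T2
loan_id=33: status='paid' → T1
loan_id=34: status='paid' → T1
loan_id=35: (no match → NULL) → NULL
loan_id=36: status='current' → T2
loan_id=37: status='paid' → T1
loan_id=38: status='grace' → T4
loan_id=39: (no match → NULL) → NULL
loan_id=40: status='current' → T2
loan_id=41: status='current' → T2
loan_id=42: (no match → NULL) → NULL
loan_id=43: (no match → NULL) → NULL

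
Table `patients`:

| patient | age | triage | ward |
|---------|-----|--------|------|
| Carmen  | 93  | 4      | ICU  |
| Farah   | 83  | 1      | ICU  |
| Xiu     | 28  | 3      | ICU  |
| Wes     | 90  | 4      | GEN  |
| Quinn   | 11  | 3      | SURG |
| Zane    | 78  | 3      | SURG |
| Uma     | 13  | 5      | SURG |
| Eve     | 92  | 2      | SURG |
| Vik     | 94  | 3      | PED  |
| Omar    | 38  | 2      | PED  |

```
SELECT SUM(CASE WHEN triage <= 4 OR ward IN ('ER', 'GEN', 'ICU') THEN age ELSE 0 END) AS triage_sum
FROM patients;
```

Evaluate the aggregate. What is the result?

patient=Carmen: ✓ → 93
patient=Farah: ✓ → 83
patient=Xiu: ✓ → 28
patient=Wes: ✓ → 90
patient=Quinn: ✓ → 11
patient=Zane: ✓ → 78
patient=Uma: ✗
patient=Eve: ✓ → 92
patient=Vik: ✓ → 94
patient=Omar: ✓ → 38
triage_sum = 93 + 83 + 28 + 90 + 11 + 78 + 92 + 94 + 38 = 607

607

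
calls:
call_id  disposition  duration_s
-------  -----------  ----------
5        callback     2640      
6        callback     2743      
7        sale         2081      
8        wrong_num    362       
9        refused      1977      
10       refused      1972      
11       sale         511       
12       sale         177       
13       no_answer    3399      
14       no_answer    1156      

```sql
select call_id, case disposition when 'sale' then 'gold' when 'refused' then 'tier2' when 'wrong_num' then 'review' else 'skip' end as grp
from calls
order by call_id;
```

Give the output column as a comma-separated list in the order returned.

call_id=5: ELSE → skip
call_id=6: ELSE → skip
call_id=7: disposition='sale' → gold
call_id=8: disposition='wrong_num' → review
call_id=9: disposition='refused' → tier2
call_id=10: disposition='refused' → tier2
call_id=11: disposition='sale' → gold
call_id=12: disposition='sale' → gold
call_id=13: ELSE → skip
call_id=14: ELSE → skip

skip, skip, gold, review, tier2, tier2, gold, gold, skip, skip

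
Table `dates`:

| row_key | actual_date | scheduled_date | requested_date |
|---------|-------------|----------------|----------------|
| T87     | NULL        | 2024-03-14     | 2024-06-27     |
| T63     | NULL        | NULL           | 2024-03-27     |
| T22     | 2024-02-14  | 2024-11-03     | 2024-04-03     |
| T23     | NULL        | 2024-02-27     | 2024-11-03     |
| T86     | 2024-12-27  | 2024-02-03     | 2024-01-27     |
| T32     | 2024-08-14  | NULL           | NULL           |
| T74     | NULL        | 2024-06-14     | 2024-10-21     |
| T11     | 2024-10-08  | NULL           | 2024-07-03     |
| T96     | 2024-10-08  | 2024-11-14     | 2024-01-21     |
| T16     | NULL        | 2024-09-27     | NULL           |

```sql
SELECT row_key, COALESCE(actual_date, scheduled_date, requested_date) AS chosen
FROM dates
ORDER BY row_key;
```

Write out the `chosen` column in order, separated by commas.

row_key=T11: actual_date=2024-10-08 → 2024-10-08
row_key=T16: actual_date=NULL, scheduled_date=2024-09-27 → 2024-09-27
row_key=T22: actual_date=2024-02-14 → 2024-02-14
row_key=T23: actual_date=NULL, scheduled_date=2024-02-27 → 2024-02-27
row_key=T32: actual_date=2024-08-14 → 2024-08-14
row_key=T63: actual_date=NULL, scheduled_date=NULL, requested_date=2024-03-27 → 2024-03-27
row_key=T74: actual_date=NULL, scheduled_date=2024-06-14 → 2024-06-14
row_key=T86: actual_date=2024-12-27 → 2024-12-27
row_key=T87: actual_date=NULL, scheduled_date=2024-03-14 → 2024-03-14
row_key=T96: actual_date=2024-10-08 → 2024-10-08

2024-10-08, 2024-09-27, 2024-02-14, 2024-02-27, 2024-08-14, 2024-03-27, 2024-06-14, 2024-12-27, 2024-03-14, 2024-10-08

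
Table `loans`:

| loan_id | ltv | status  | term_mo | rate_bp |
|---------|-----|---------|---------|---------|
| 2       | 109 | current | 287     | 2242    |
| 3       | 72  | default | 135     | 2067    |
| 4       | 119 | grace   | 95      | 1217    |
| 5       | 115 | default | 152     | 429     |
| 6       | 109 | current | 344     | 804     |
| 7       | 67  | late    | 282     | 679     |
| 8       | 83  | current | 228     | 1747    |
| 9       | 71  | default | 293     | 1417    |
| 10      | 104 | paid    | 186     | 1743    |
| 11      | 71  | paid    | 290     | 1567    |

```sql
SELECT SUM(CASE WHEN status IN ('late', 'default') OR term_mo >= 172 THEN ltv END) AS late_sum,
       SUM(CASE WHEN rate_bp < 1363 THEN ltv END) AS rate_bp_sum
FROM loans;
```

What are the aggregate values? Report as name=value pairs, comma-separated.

late_sum=801, rate_bp_sum=410

[late_sum: status IN ('late', 'default') OR term_mo >= 172]
loan_id=2: ✓ → 109
loan_id=3: ✓ → 72
loan_id=4: ✗
loan_id=5: ✓ → 115
loan_id=6: ✓ → 109
loan_id=7: ✓ → 67
loan_id=8: ✓ → 83
loan_id=9: ✓ → 71
loan_id=10: ✓ → 104
loan_id=11: ✓ → 71
late_sum = 109 + 72 + 115 + 109 + 67 + 83 + 71 + 104 + 71 = 801
—
[rate_bp_sum: rate_bp < 1363]
loan_id=2: ✗
loan_id=3: ✗
loan_id=4: ✓ → 119
loan_id=5: ✓ → 115
loan_id=6: ✓ → 109
loan_id=7: ✓ → 67
loan_id=8: ✗
loan_id=9: ✗
loan_id=10: ✗
loan_id=11: ✗
rate_bp_sum = 119 + 115 + 109 + 67 = 410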